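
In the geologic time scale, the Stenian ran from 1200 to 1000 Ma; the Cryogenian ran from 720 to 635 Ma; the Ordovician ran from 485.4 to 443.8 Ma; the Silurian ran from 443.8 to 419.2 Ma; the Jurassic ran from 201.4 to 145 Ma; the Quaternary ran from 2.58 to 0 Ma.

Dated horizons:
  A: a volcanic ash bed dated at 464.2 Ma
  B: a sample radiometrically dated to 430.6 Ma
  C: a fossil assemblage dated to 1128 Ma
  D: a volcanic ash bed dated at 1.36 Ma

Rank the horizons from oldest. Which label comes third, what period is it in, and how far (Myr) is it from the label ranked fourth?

Larger Ma means older, so oldest first: C 1128 > A 464.2 > B 430.6 > D 1.36.
Counting 3 along gives B (430.6 Ma); the excerpt puts that inside the Silurian, 443.8–419.2 Ma.
Next in line is D (1.36 Ma), and 430.6 − 1.36 = 429.24 Myr.

B, in the Silurian; 429.24 million years to D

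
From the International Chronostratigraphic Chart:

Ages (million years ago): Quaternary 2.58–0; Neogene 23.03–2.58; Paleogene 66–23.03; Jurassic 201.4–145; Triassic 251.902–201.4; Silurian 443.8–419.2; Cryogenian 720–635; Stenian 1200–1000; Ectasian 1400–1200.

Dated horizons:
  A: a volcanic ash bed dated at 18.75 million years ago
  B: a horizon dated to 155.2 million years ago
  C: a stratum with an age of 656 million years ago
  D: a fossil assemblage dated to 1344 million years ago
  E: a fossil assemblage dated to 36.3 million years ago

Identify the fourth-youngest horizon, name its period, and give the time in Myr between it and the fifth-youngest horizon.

Sorted youngest-first by Ma: A (18.75), E (36.3), B (155.2), C (656), D (1344).
The fourth youngest is C at 656 Ma, which lies in 720–635 Ma: the Cryogenian.
The fifth youngest is D at 1344 Ma; separation = |656 − 1344| = 688 Myr.

C, in the Cryogenian; 688 million years to D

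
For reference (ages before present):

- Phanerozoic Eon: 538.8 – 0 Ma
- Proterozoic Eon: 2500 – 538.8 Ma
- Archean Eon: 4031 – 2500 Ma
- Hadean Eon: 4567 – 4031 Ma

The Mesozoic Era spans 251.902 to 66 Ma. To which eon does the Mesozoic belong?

The Mesozoic (251.902–66 Ma) lies entirely within 538.8–0 Ma, the Phanerozoic Eon.

Phanerozoic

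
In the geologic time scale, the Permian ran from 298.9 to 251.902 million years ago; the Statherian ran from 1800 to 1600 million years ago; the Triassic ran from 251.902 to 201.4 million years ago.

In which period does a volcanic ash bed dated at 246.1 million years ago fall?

Triassic

246.1 Ma lies between 251.902 and 201.4 Ma, so it falls in the Triassic.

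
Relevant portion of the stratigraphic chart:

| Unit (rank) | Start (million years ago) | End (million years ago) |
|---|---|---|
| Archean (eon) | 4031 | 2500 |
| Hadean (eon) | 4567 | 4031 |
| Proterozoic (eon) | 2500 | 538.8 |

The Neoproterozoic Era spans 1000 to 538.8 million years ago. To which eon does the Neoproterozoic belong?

Proterozoic

The Neoproterozoic (1000–538.8 Ma) lies entirely within 2500–538.8 Ma, the Proterozoic Eon.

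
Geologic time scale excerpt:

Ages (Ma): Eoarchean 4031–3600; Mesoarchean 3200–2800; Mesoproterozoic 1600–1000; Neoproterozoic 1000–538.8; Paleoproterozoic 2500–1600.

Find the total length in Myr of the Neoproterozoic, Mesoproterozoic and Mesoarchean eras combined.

Each duration: Neoproterozoic = 461.2; Mesoproterozoic = 600; Mesoarchean = 400.
Sum: 461.2 + 600 + 400 = 1461.2 Myr.

1461.2 million years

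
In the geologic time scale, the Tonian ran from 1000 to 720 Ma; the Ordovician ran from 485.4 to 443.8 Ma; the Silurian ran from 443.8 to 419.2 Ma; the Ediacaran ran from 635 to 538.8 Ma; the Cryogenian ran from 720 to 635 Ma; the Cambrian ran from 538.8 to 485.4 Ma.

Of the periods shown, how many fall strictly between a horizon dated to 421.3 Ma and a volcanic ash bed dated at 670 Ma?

The older date is 670 Ma and the younger is 421.3 Ma.
Periods with start < 670 and end > 421.3 Ma: Ediacaran (635–538.8), Cambrian (538.8–485.4), Ordovician (485.4–443.8).
That is 3 complete periods.

3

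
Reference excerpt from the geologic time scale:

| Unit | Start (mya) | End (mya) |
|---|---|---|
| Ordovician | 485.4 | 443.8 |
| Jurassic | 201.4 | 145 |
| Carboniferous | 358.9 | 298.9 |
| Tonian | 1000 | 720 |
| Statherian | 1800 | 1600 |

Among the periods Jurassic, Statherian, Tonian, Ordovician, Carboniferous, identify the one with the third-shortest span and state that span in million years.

Carboniferous, 60 million years

Start − end for each: Jurassic 201.4 − 145 = 56.4; Statherian 1800 − 1600 = 200; Tonian 1000 − 720 = 280; Ordovician 485.4 − 443.8 = 41.6; Carboniferous 358.9 − 298.9 = 60.
Ranking these from shortest: Ordovician < Jurassic < Carboniferous < Statherian < Tonian.
Position 3 in that ranking is Carboniferous, which lasted 60 Myr.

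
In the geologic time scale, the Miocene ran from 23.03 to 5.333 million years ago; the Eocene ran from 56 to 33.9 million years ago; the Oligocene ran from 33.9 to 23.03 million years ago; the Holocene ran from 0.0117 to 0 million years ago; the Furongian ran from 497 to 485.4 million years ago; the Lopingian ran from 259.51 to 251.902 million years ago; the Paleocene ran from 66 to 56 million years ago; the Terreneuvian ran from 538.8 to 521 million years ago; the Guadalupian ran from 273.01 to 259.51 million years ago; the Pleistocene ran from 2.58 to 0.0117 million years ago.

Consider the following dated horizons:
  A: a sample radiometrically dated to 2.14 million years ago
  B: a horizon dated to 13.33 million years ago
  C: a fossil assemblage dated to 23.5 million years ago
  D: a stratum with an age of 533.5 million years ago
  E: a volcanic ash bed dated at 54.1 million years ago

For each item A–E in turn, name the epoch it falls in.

Match each age against the start–end ranges in the excerpt: A = 2.14 Ma → Pleistocene (2.58–0.0117); B = 13.33 Ma → Miocene (23.03–5.333); C = 23.5 Ma → Oligocene (33.9–23.03); D = 533.5 Ma → Terreneuvian (538.8–521); E = 54.1 Ma → Eocene (56–33.9).

A — Pleistocene; B — Miocene; C — Oligocene; D — Terreneuvian; E — Eocene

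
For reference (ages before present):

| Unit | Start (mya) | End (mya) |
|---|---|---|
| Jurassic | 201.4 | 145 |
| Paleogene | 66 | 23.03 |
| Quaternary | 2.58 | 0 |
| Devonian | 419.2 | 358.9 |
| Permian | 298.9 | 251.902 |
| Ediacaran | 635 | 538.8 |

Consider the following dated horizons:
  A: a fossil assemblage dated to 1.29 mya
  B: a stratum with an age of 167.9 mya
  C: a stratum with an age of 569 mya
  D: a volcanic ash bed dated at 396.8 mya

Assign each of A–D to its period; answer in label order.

A: 1.29 Ma lies in 2.58–0 Ma, so Quaternary.
B: 167.9 Ma lies in 201.4–145 Ma, so Jurassic.
C: 569 Ma lies in 635–538.8 Ma, so Ediacaran.
D: 396.8 Ma lies in 419.2–358.9 Ma, so Devonian.

A — Quaternary; B — Jurassic; C — Ediacaran; D — Devonian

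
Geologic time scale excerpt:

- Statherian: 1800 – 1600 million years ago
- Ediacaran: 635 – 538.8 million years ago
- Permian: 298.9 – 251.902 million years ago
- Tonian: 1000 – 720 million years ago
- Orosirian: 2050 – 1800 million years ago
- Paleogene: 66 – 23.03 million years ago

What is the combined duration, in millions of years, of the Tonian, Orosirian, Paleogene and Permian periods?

619.968 million years

Duration is start − end for each: (1000 − 720) + (2050 − 1800) + (66 − 23.03) + (298.9 − 251.902).
That is 280 + 250 + 42.97 + 46.998, which totals 619.968 million years.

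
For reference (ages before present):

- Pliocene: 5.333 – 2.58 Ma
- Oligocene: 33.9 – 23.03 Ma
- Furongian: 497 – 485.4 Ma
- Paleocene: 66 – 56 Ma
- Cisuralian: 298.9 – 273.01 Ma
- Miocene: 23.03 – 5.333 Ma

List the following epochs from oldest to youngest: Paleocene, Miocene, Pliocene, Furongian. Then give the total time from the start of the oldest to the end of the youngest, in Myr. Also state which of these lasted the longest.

Furongian → Paleocene → Miocene → Pliocene; total span 494.42 Myr; longest is Miocene

From the excerpt: Paleocene 66–56; Miocene 23.03–5.333; Pliocene 5.333–2.58; Furongian 497–485.4 (Ma).
Larger Ma is earlier, so the oldest is Furongian and the youngest is Pliocene; oldest to youngest: Furongian, Paleocene, Miocene, Pliocene.
Oldest start 497 minus youngest end 2.58 gives 494.42 Myr overall.
Individual lengths (start − end): Furongian 11.6; Paleocene 10; Pliocene 2.753; Miocene 17.697. The largest is Miocene at 17.697 Myr.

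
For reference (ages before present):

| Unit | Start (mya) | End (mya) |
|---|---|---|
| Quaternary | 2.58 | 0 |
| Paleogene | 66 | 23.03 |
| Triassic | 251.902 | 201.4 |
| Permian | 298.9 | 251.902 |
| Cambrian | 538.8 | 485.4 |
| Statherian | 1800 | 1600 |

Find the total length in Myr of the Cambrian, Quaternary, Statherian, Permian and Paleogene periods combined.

Duration is start − end for each: (538.8 − 485.4) + (2.58 − 0) + (1800 − 1600) + (298.9 − 251.902) + (66 − 23.03).
That is 53.4 + 2.58 + 200 + 46.998 + 42.97, which totals 345.948 million years.

345.948 million years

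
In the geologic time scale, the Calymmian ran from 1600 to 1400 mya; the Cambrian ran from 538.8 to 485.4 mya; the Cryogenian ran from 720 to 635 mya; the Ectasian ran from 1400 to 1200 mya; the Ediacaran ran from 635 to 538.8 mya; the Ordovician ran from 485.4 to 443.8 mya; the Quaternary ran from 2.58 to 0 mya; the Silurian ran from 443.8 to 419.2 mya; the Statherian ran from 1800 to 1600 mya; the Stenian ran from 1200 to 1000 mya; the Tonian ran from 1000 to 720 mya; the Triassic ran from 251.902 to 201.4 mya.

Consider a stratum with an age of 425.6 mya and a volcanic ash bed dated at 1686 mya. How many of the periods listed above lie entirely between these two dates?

The older date is 1686 Ma and the younger is 425.6 Ma.
Periods with start < 1686 and end > 425.6 Ma: Calymmian (1600–1400), Ectasian (1400–1200), Stenian (1200–1000), Tonian (1000–720), Cryogenian (720–635), Ediacaran (635–538.8), Cambrian (538.8–485.4), Ordovician (485.4–443.8).
That is 8 complete periods.

8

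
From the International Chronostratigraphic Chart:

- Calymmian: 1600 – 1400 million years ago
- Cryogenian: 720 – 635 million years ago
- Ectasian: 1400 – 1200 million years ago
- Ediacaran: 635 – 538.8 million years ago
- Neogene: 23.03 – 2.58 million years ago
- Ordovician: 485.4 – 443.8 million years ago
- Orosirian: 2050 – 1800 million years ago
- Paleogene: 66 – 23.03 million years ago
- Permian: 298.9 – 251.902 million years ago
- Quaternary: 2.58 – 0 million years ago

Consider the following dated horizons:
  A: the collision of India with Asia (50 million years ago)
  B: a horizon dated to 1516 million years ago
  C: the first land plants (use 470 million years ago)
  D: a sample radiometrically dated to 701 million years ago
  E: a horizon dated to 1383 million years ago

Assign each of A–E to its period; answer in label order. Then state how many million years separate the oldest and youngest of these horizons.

A — Paleogene; B — Calymmian; C — Ordovician; D — Cryogenian; E — Ectasian; span 1466 million years

Match each age against the start–end ranges in the excerpt: A = 50 Ma → Paleogene (66–23.03); B = 1516 Ma → Calymmian (1600–1400); C = 470 Ma → Ordovician (485.4–443.8); D = 701 Ma → Cryogenian (720–635); E = 1383 Ma → Ectasian (1400–1200).
The largest age is 1516 Ma and the smallest is 50 Ma; their difference is 1466 Myr.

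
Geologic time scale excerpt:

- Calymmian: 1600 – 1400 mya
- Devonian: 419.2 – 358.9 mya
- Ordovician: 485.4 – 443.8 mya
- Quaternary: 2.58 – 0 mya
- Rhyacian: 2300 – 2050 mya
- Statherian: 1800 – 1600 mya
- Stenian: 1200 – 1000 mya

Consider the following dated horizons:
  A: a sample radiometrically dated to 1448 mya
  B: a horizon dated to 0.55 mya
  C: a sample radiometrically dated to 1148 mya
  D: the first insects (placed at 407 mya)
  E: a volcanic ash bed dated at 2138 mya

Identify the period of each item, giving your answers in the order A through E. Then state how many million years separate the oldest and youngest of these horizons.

A: 1448 Ma lies in 1600–1400 Ma, so Calymmian.
B: 0.55 Ma lies in 2.58–0 Ma, so Quaternary.
C: 1148 Ma lies in 1200–1000 Ma, so Stenian.
D: 407 Ma lies in 419.2–358.9 Ma, so Devonian.
E: 2138 Ma lies in 2300–2050 Ma, so Rhyacian.
Oldest = 2138 Ma, youngest = 0.55 Ma → span 2137.45 Myr.

A — Calymmian; B — Quaternary; C — Stenian; D — Devonian; E — Rhyacian; span 2137.45 million years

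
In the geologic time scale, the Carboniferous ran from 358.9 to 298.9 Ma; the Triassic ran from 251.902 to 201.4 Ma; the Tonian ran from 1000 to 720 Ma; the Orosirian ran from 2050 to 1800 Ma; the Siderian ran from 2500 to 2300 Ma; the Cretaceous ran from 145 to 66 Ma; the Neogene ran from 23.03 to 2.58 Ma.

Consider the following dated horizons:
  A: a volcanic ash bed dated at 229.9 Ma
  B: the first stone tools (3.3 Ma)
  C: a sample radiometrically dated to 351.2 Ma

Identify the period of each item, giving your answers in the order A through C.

A — Triassic; B — Neogene; C — Carboniferous

A: 229.9 Ma lies in 251.902–201.4 Ma, so Triassic.
B: 3.3 Ma lies in 23.03–2.58 Ma, so Neogene.
C: 351.2 Ma lies in 358.9–298.9 Ma, so Carboniferous.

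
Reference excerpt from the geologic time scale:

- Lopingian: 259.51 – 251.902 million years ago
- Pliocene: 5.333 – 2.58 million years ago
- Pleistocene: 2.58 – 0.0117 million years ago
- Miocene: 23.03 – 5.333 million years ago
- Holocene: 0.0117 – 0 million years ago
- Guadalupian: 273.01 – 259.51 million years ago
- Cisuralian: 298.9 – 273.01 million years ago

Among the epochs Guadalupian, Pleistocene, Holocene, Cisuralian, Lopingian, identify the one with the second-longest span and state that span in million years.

Guadalupian, 13.5 million years

Durations: Guadalupian 13.5; Pleistocene 2.5683; Holocene 0.0117; Cisuralian 25.89; Lopingian 7.608 Myr.
Sorted longest-first: Cisuralian (25.89), Guadalupian (13.5), Lopingian (7.608), Pleistocene (2.5683), Holocene (0.0117).
The second longest is Guadalupian at 13.5 Myr.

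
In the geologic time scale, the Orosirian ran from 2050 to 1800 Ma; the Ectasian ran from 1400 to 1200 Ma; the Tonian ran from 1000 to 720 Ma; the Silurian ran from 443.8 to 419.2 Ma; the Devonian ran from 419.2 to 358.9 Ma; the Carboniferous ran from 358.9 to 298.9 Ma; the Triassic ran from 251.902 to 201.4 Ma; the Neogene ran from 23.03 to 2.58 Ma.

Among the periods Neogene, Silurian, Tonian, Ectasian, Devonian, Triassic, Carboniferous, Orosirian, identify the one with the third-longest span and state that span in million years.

Durations: Neogene 20.45; Silurian 24.6; Tonian 280; Ectasian 200; Devonian 60.3; Triassic 50.502; Carboniferous 60; Orosirian 250 Myr.
Sorted longest-first: Tonian (280), Orosirian (250), Ectasian (200), Devonian (60.3), Carboniferous (60), Triassic (50.502), Silurian (24.6), Neogene (20.45).
The third longest is Ectasian at 200 Myr.

Ectasian, 200 million years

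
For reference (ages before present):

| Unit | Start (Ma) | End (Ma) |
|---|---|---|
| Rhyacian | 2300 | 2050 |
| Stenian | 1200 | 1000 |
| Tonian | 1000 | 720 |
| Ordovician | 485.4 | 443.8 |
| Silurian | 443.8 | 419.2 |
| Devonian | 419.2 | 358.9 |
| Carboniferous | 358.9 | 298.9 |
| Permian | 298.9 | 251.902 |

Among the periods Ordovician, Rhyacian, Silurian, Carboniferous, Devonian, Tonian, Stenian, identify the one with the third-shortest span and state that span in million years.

Carboniferous, 60 million years

Start − end for each: Ordovician 485.4 − 443.8 = 41.6; Rhyacian 2300 − 2050 = 250; Silurian 443.8 − 419.2 = 24.6; Carboniferous 358.9 − 298.9 = 60; Devonian 419.2 − 358.9 = 60.3; Tonian 1000 − 720 = 280; Stenian 1200 − 1000 = 200.
Ranking these from shortest: Silurian < Ordovician < Carboniferous < Devonian < Stenian < Rhyacian < Tonian.
Position 3 in that ranking is Carboniferous, which lasted 60 Myr.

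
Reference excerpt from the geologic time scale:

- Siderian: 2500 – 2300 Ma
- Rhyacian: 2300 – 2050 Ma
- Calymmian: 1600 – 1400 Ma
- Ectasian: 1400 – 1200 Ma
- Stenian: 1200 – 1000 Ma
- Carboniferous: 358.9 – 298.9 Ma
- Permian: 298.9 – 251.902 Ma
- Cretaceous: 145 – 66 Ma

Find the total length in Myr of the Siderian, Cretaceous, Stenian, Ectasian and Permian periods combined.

Duration is start − end for each: (2500 − 2300) + (145 − 66) + (1200 − 1000) + (1400 − 1200) + (298.9 − 251.902).
That is 200 + 79 + 200 + 200 + 46.998, which totals 725.998 million years.

725.998 million years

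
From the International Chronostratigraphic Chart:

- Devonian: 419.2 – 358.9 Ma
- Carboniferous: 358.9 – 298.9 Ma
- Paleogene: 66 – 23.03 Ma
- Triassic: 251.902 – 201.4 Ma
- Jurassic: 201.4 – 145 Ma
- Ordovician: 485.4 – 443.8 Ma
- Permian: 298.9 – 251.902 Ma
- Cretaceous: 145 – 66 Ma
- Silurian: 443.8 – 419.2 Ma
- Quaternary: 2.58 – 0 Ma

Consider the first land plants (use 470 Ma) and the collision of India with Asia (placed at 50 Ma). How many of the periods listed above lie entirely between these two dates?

7

470 Ma sits inside the Ordovician (485.4–443.8) and 50 Ma inside the Paleogene (66–23.03); neither of those is wholly between the two dates.
The listed periods lying completely between them are Silurian, Devonian, Carboniferous, Permian, Triassic, Jurassic, Cretaceous — 7 in all.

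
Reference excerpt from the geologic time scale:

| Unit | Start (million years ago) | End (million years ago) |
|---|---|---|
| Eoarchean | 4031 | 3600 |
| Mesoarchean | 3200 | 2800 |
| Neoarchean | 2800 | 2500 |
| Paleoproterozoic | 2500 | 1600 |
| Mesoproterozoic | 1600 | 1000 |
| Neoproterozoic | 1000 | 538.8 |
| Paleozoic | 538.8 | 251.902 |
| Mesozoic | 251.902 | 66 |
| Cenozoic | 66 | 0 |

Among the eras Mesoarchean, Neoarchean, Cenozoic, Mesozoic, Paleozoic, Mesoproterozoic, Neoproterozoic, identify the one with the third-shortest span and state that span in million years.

Start − end for each: Mesoarchean 3200 − 2800 = 400; Neoarchean 2800 − 2500 = 300; Cenozoic 66 − 0 = 66; Mesozoic 251.902 − 66 = 185.902; Paleozoic 538.8 − 251.902 = 286.898; Mesoproterozoic 1600 − 1000 = 600; Neoproterozoic 1000 − 538.8 = 461.2.
Ranking these from shortest: Cenozoic < Mesozoic < Paleozoic < Neoarchean < Mesoarchean < Neoproterozoic < Mesoproterozoic.
Position 3 in that ranking is Paleozoic, which lasted 286.898 Myr.

Paleozoic, 286.898 million years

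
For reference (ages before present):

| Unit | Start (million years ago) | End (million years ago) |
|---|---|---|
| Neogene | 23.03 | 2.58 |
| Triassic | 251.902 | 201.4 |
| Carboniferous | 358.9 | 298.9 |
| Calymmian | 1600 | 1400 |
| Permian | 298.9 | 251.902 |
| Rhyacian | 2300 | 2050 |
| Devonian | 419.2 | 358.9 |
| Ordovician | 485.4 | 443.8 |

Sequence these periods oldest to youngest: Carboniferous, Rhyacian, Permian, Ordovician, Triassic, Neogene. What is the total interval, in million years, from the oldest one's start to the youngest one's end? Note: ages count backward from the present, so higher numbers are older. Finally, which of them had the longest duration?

Start ages (Ma): Rhyacian 2300, Ordovician 485.4, Carboniferous 358.9, Permian 298.9, Triassic 251.902, Neogene 23.03.
Ordered oldest to youngest: Rhyacian, Ordovician, Carboniferous, Permian, Triassic, Neogene.
Span = 2300 − 2.58 = 2297.42 Myr.
Durations: Rhyacian 250, Ordovician 41.6, Triassic 50.502, Carboniferous 60, Permian 46.998, Neogene 20.45 → longest is Rhyacian (250 Myr).

Rhyacian → Ordovician → Carboniferous → Permian → Triassic → Neogene; total span 2297.42 Myr; longest is Rhyacian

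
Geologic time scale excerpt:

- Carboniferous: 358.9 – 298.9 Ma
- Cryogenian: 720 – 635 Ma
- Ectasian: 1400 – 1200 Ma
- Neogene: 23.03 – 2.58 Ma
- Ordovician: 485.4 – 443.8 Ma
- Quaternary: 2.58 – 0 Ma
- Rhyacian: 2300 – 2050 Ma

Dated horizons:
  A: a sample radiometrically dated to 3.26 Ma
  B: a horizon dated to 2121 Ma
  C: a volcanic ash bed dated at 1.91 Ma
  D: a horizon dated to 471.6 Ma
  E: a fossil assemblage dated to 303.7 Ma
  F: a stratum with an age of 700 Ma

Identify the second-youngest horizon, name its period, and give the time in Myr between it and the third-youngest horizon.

A, in the Neogene; 300.44 million years to E

Smaller Ma means younger, so youngest first: C 1.91 < A 3.26 < E 303.7 < D 471.6 < F 700 < B 2121.
Counting 2 along gives A (3.26 Ma); the excerpt puts that inside the Neogene, 23.03–2.58 Ma.
Next in line is E (303.7 Ma), and 303.7 − 3.26 = 300.44 Myr.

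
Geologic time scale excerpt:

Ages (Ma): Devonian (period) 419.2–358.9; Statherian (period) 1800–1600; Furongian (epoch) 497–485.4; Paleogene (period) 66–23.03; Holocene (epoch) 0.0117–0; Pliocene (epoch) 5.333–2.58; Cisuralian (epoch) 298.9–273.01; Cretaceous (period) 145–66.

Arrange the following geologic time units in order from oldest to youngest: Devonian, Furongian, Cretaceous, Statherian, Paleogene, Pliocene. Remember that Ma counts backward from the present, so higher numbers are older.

Read off each span (Ma): Devonian 419.2–358.9; Furongian 497–485.4; Cretaceous 145–66; Statherian 1800–1600; Paleogene 66–23.03; Pliocene 5.333–2.58.
Larger Ma is older, so oldest→youngest is Statherian, Furongian, Devonian, Cretaceous, Paleogene, Pliocene.

Statherian → Furongian → Devonian → Cretaceous → Paleogene → Pliocene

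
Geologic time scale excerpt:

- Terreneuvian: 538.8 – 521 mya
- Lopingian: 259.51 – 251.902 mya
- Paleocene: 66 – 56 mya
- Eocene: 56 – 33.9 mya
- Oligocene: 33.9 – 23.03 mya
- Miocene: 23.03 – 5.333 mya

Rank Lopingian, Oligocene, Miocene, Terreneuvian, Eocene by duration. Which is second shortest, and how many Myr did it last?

Start − end for each: Lopingian 259.51 − 251.902 = 7.608; Oligocene 33.9 − 23.03 = 10.87; Miocene 23.03 − 5.333 = 17.697; Terreneuvian 538.8 − 521 = 17.8; Eocene 56 − 33.9 = 22.1.
Ranking these from shortest: Lopingian < Oligocene < Miocene < Terreneuvian < Eocene.
Position 2 in that ranking is Oligocene, which lasted 10.87 Myr.

Oligocene, 10.87 million years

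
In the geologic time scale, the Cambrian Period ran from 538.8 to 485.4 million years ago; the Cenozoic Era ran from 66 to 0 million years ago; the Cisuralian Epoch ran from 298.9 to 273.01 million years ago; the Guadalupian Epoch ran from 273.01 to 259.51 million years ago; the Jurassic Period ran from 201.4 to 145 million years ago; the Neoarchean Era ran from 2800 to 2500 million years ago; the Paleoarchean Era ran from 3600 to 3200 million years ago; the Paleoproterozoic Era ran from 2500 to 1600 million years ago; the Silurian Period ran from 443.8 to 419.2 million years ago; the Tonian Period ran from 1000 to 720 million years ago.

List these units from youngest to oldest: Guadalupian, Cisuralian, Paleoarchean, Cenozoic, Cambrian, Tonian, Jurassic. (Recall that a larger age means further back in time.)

The oldest of these is Paleoarchean (starts 3600 Ma) and the youngest is Cenozoic (ends 0 Ma).
In between, by decreasing start age: Tonian (1000), Cambrian (538.8), Cisuralian (298.9), Guadalupian (273.01), Jurassic (201.4).
Listing youngest first means reversing that sequence.

Cenozoic, Jurassic, Guadalupian, Cisuralian, Cambrian, Tonian, Paleoarchean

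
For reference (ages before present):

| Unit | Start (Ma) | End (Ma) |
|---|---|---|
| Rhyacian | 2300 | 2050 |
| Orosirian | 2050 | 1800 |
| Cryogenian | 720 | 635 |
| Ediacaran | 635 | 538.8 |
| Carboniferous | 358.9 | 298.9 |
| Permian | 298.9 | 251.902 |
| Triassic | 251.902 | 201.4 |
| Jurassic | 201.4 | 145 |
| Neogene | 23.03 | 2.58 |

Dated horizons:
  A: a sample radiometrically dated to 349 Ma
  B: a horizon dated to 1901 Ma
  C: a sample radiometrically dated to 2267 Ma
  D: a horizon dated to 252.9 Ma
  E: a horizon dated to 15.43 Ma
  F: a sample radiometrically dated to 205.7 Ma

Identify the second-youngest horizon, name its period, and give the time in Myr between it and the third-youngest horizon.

Sorted youngest-first by Ma: E (15.43), F (205.7), D (252.9), A (349), B (1901), C (2267).
The second youngest is F at 205.7 Ma, which lies in 251.902–201.4 Ma: the Triassic.
The third youngest is D at 252.9 Ma; separation = |205.7 − 252.9| = 47.2 Myr.

F, in the Triassic; 47.2 million years to D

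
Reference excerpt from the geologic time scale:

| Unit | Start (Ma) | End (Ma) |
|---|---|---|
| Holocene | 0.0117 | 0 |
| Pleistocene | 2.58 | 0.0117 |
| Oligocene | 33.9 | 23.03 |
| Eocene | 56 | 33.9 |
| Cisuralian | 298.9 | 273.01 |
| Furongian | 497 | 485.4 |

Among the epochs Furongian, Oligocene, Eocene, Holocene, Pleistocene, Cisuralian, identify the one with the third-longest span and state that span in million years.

Start − end for each: Furongian 497 − 485.4 = 11.6; Oligocene 33.9 − 23.03 = 10.87; Eocene 56 − 33.9 = 22.1; Holocene 0.0117 − 0 = 0.0117; Pleistocene 2.58 − 0.0117 = 2.5683; Cisuralian 298.9 − 273.01 = 25.89.
Ranking these from longest: Cisuralian > Eocene > Furongian > Oligocene > Pleistocene > Holocene.
Position 3 in that ranking is Furongian, which lasted 11.6 Myr.

Furongian, 11.6 million years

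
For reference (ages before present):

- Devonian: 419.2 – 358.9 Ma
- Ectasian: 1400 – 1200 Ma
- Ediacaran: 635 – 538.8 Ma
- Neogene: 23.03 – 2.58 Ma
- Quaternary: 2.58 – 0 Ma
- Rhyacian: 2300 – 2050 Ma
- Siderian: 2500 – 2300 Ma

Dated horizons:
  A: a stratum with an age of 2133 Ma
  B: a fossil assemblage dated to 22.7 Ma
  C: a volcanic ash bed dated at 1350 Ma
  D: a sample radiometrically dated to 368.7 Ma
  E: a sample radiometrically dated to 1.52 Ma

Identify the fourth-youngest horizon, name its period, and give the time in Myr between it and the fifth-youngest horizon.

Smaller Ma means younger, so youngest first: E 1.52 < B 22.7 < D 368.7 < C 1350 < A 2133.
Counting 4 along gives C (1350 Ma); the excerpt puts that inside the Ectasian, 1400–1200 Ma.
Next in line is A (2133 Ma), and 2133 − 1350 = 783 Myr.

C, in the Ectasian; 783 million years to A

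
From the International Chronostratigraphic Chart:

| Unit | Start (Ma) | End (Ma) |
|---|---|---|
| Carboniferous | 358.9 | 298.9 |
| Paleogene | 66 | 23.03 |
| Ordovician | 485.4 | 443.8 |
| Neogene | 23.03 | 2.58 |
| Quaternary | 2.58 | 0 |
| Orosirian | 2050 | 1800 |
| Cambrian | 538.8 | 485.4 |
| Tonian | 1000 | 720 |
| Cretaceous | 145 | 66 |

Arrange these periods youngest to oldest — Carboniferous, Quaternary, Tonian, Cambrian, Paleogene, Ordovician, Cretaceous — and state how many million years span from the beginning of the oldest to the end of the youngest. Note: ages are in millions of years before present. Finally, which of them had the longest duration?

Start ages (Ma): Tonian 1000, Cambrian 538.8, Ordovician 485.4, Carboniferous 358.9, Cretaceous 145, Paleogene 66, Quaternary 2.58.
Ordered youngest to oldest: Quaternary, Paleogene, Cretaceous, Carboniferous, Ordovician, Cambrian, Tonian.
Span = 1000 − 0 = 1000 Myr.
Durations: Quaternary 2.58, Carboniferous 60, Paleogene 42.97, Tonian 280, Cretaceous 79, Cambrian 53.4, Ordovician 41.6 → longest is Tonian (280 Myr).

Quaternary, Paleogene, Cretaceous, Carboniferous, Ordovician, Cambrian, Tonian; total span 1000 Myr; longest is Tonian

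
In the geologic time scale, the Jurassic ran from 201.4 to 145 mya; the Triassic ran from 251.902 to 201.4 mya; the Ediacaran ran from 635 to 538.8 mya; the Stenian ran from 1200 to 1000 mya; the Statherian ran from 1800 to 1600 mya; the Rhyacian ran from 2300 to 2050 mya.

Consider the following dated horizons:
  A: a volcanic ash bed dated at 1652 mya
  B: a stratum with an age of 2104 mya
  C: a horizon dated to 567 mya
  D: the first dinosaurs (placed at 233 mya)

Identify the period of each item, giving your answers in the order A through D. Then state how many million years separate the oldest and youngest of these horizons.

Match each age against the start–end ranges in the excerpt: A = 1652 Ma → Statherian (1800–1600); B = 2104 Ma → Rhyacian (2300–2050); C = 567 Ma → Ediacaran (635–538.8); D = 233 Ma → Triassic (251.902–201.4).
The largest age is 2104 Ma and the smallest is 233 Ma; their difference is 1871 Myr.

A — Statherian; B — Rhyacian; C — Ediacaran; D — Triassic; span 1871 million years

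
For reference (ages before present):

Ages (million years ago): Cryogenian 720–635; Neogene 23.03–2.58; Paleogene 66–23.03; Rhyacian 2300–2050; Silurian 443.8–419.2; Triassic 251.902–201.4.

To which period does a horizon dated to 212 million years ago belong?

212 Ma lies between 251.902 and 201.4 Ma, so it falls in the Triassic.

Triassic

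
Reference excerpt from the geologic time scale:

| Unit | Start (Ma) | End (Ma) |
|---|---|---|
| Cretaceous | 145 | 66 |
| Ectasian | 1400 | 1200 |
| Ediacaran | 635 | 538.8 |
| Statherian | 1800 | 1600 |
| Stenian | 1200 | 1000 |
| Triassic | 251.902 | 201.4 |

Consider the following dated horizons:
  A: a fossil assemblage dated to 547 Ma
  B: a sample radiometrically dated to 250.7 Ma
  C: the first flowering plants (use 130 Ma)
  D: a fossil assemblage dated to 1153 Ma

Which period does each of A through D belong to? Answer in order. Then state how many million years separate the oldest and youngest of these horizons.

Match each age against the start–end ranges in the excerpt: A = 547 Ma → Ediacaran (635–538.8); B = 250.7 Ma → Triassic (251.902–201.4); C = 130 Ma → Cretaceous (145–66); D = 1153 Ma → Stenian (1200–1000).
The largest age is 1153 Ma and the smallest is 130 Ma; their difference is 1023 Myr.

A — Ediacaran; B — Triassic; C — Cretaceous; D — Stenian; span 1023 million years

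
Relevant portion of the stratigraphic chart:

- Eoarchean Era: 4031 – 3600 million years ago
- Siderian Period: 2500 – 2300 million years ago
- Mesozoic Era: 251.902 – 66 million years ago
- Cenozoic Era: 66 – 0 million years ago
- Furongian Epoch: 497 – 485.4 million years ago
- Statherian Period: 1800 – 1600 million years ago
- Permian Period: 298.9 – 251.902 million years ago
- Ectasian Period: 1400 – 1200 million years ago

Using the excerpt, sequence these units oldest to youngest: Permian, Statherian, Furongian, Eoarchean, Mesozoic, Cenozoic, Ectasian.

Eoarchean, then Statherian, then Ectasian, then Furongian, then Permian, then Mesozoic, then Cenozoic

Read off each span (Ma): Permian 298.9–251.902; Statherian 1800–1600; Furongian 497–485.4; Eoarchean 4031–3600; Mesozoic 251.902–66; Cenozoic 66–0; Ectasian 1400–1200.
Larger Ma is older, so oldest→youngest is Eoarchean, Statherian, Ectasian, Furongian, Permian, Mesozoic, Cenozoic.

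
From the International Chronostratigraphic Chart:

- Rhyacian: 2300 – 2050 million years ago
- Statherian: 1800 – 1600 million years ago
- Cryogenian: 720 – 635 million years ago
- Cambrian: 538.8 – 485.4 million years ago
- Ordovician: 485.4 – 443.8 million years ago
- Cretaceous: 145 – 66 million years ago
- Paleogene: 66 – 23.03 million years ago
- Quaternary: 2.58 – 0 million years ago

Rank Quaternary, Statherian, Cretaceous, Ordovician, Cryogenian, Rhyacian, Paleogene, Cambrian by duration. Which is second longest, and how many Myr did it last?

Statherian, 200 million years

Start − end for each: Quaternary 2.58 − 0 = 2.58; Statherian 1800 − 1600 = 200; Cretaceous 145 − 66 = 79; Ordovician 485.4 − 443.8 = 41.6; Cryogenian 720 − 635 = 85; Rhyacian 2300 − 2050 = 250; Paleogene 66 − 23.03 = 42.97; Cambrian 538.8 − 485.4 = 53.4.
Ranking these from longest: Rhyacian > Statherian > Cryogenian > Cretaceous > Cambrian > Paleogene > Ordovician > Quaternary.
Position 2 in that ranking is Statherian, which lasted 200 Myr.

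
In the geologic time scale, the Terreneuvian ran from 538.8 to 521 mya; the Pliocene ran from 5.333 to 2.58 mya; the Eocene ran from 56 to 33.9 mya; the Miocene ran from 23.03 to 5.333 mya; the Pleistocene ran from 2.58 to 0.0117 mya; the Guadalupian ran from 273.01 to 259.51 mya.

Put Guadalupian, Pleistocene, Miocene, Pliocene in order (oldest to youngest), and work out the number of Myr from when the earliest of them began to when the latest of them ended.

Guadalupian → Miocene → Pliocene → Pleistocene; total span 272.9983 Myr

From the excerpt: Guadalupian 273.01–259.51; Pleistocene 2.58–0.0117; Miocene 23.03–5.333; Pliocene 5.333–2.58 (Ma).
Larger Ma is earlier, so the oldest is Guadalupian and the youngest is Pleistocene; oldest to youngest: Guadalupian, Miocene, Pliocene, Pleistocene.
Oldest start 273.01 minus youngest end 0.0117 gives 272.9983 Myr overall.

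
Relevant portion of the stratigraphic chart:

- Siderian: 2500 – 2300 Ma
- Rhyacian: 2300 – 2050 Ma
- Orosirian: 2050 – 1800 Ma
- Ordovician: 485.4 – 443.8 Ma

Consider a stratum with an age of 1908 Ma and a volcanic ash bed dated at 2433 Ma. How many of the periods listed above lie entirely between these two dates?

1

2433 Ma sits inside the Siderian (2500–2300) and 1908 Ma inside the Orosirian (2050–1800); neither of those is wholly between the two dates.
The listed periods lying completely between them are Rhyacian — 1 in all.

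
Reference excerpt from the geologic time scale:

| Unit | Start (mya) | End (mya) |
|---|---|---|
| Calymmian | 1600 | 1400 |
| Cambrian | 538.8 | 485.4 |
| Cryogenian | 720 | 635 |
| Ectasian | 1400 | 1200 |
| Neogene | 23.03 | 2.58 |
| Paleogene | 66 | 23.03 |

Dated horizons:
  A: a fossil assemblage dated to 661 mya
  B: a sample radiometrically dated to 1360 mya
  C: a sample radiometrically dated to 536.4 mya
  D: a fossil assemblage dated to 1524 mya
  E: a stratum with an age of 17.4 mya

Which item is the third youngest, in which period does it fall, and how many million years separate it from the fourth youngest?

A, in the Cryogenian; 699 million years to B

Sorted youngest-first by Ma: E (17.4), C (536.4), A (661), B (1360), D (1524).
The third youngest is A at 661 Ma, which lies in 720–635 Ma: the Cryogenian.
The fourth youngest is B at 1360 Ma; separation = |661 − 1360| = 699 Myr.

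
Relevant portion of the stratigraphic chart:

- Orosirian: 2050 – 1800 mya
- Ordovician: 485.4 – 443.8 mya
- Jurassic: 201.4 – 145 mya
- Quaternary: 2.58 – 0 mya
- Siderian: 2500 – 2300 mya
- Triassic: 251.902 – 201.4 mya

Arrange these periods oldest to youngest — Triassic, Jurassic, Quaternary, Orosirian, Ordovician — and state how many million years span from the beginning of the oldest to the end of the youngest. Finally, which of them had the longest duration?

From the excerpt: Triassic 251.902–201.4; Jurassic 201.4–145; Quaternary 2.58–0; Orosirian 2050–1800; Ordovician 485.4–443.8 (Ma).
Larger Ma is earlier, so the oldest is Orosirian and the youngest is Quaternary; oldest to youngest: Orosirian, Ordovician, Triassic, Jurassic, Quaternary.
Oldest start 2050 minus youngest end 0 gives 2050 Myr overall.
Individual lengths (start − end): Jurassic 56.4; Quaternary 2.58; Orosirian 250; Ordovician 41.6; Triassic 50.502. The largest is Orosirian at 250 Myr.

Orosirian, Ordovician, Triassic, Jurassic, Quaternary; total span 2050 Myr; longest is Orosirian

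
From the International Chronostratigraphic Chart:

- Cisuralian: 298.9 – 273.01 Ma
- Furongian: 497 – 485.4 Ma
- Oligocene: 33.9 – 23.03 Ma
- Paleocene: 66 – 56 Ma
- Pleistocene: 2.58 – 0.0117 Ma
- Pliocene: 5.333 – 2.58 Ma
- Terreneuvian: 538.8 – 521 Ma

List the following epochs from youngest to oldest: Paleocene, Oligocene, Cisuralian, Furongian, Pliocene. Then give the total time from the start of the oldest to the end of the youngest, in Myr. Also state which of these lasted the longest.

Start ages (Ma): Furongian 497, Cisuralian 298.9, Paleocene 66, Oligocene 33.9, Pliocene 5.333.
Ordered youngest to oldest: Pliocene, Oligocene, Paleocene, Cisuralian, Furongian.
Span = 497 − 2.58 = 494.42 Myr.
Durations: Oligocene 10.87, Paleocene 10, Pliocene 2.753, Cisuralian 25.89, Furongian 11.6 → longest is Cisuralian (25.89 Myr).

Pliocene, Oligocene, Paleocene, Cisuralian, Furongian; total span 494.42 Myr; longest is Cisuralian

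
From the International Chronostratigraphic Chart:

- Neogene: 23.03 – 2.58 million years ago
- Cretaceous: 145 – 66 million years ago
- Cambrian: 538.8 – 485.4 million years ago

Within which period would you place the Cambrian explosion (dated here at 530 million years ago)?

530 Ma lies between 538.8 and 485.4 Ma, so it falls in the Cambrian.

Cambrian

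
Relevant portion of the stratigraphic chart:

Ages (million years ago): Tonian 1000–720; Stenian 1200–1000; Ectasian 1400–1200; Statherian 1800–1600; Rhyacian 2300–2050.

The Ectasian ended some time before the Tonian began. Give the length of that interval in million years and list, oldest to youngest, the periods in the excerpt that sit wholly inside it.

The Ectasian closes at 1200 Ma and the Tonian opens at 1000 Ma, so the interval is 1200 − 1000 = 200 Myr.
A period fits inside if it starts at or after 1200 Ma and ends at or before 1000 Ma; oldest first that gives Stenian.

200 million years; Stenian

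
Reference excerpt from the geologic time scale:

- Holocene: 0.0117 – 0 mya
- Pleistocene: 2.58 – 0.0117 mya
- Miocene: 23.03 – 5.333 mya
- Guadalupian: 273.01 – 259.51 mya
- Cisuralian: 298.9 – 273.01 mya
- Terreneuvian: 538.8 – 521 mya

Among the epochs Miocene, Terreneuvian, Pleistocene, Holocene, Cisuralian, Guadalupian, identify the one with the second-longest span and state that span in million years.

Terreneuvian, 17.8 million years

Start − end for each: Miocene 23.03 − 5.333 = 17.697; Terreneuvian 538.8 − 521 = 17.8; Pleistocene 2.58 − 0.0117 = 2.5683; Holocene 0.0117 − 0 = 0.0117; Cisuralian 298.9 − 273.01 = 25.89; Guadalupian 273.01 − 259.51 = 13.5.
Ranking these from longest: Cisuralian > Terreneuvian > Miocene > Guadalupian > Pleistocene > Holocene.
Position 2 in that ranking is Terreneuvian, which lasted 17.8 Myr.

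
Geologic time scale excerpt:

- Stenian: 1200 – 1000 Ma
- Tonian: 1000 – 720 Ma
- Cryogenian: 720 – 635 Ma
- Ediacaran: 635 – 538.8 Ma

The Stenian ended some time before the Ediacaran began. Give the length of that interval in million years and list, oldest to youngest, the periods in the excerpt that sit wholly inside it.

End of Stenian = 1000 Ma; start of Ediacaran = 635 Ma.
Gap = 1000 − 635 = 365 Myr.
Periods wholly inside 1000–635 Ma: Tonian (1000–720), Cryogenian (720–635).

365 million years; Tonian, Cryogenian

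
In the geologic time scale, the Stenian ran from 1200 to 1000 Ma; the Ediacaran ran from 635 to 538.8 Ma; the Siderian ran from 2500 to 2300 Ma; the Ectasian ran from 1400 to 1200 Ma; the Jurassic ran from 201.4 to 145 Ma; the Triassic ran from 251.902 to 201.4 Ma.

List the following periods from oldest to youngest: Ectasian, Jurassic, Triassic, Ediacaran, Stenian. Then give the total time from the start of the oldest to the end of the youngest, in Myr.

Start ages (Ma): Ectasian 1400, Stenian 1200, Ediacaran 635, Triassic 251.902, Jurassic 201.4.
Ordered oldest to youngest: Ectasian, Stenian, Ediacaran, Triassic, Jurassic.
Span = 1400 − 145 = 1255 Myr.

Ectasian, Stenian, Ediacaran, Triassic, Jurassic; total span 1255 Myr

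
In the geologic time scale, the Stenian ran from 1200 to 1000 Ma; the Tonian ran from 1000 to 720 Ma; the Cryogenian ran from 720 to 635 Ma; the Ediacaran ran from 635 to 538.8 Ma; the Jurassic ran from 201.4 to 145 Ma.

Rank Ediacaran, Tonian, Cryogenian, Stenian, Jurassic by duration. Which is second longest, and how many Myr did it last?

Stenian, 200 million years

Durations: Ediacaran 96.2; Tonian 280; Cryogenian 85; Stenian 200; Jurassic 56.4 Myr.
Sorted longest-first: Tonian (280), Stenian (200), Ediacaran (96.2), Cryogenian (85), Jurassic (56.4).
The second longest is Stenian at 200 Myr.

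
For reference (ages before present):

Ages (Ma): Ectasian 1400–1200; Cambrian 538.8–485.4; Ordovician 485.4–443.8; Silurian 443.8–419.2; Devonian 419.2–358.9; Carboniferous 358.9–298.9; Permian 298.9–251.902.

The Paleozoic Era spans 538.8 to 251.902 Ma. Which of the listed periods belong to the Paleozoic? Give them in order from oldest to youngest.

Cambrian, Ordovician, Silurian, Devonian, Carboniferous, Permian

Periods with both bounds inside 538.8–251.902 Ma: Cambrian (538.8–485.4), Ordovician (485.4–443.8), Silurian (443.8–419.2), Devonian (419.2–358.9), Carboniferous (358.9–298.9), Permian (298.9–251.902).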